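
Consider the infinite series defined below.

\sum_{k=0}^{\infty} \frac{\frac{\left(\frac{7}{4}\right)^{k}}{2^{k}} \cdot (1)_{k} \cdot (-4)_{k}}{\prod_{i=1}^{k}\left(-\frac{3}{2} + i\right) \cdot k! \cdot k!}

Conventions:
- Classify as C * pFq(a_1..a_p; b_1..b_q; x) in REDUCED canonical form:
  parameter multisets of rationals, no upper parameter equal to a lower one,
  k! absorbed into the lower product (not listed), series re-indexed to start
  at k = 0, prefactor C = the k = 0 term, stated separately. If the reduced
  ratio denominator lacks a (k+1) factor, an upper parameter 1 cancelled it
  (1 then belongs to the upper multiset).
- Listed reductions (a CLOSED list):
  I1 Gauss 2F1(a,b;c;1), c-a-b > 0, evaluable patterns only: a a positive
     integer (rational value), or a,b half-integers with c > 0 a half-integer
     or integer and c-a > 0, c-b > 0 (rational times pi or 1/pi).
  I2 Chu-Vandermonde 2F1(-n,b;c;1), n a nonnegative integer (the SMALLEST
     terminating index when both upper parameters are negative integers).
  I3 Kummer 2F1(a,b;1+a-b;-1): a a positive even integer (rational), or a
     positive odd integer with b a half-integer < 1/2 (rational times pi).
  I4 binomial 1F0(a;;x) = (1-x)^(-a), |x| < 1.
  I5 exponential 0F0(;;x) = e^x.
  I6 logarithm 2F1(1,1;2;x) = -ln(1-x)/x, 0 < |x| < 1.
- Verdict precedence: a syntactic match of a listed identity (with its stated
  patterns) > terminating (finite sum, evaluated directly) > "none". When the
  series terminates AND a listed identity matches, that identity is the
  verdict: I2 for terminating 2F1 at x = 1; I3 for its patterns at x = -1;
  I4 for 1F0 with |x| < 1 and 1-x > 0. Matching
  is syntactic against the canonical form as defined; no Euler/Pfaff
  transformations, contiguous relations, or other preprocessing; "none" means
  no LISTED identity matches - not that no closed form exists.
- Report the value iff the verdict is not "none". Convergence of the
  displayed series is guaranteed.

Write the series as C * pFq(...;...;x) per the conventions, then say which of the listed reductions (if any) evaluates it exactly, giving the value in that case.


At argument \frac{7}{8}: a 1F1 with upper {-4}, lower {-\frac{1}{2}}, scaled by C = 1. Verdict: terminating at k = 4: the factor (-4)_k kills every later term; summing the 5 survivors is exact. Its exact value is -\frac{14801}{3840}.

Structural cue: t_0 = 1 here, and the parameter 1 appears in both the upper and lower lists and cancels.
Consecutive-term ratio: r(k) = \frac{7}{8} * (k-4) / [(k-\frac{1}{2}) (k+1)] - rational in k, leading ratio \frac{7}{8}; with t_0 = 1, classification follows.


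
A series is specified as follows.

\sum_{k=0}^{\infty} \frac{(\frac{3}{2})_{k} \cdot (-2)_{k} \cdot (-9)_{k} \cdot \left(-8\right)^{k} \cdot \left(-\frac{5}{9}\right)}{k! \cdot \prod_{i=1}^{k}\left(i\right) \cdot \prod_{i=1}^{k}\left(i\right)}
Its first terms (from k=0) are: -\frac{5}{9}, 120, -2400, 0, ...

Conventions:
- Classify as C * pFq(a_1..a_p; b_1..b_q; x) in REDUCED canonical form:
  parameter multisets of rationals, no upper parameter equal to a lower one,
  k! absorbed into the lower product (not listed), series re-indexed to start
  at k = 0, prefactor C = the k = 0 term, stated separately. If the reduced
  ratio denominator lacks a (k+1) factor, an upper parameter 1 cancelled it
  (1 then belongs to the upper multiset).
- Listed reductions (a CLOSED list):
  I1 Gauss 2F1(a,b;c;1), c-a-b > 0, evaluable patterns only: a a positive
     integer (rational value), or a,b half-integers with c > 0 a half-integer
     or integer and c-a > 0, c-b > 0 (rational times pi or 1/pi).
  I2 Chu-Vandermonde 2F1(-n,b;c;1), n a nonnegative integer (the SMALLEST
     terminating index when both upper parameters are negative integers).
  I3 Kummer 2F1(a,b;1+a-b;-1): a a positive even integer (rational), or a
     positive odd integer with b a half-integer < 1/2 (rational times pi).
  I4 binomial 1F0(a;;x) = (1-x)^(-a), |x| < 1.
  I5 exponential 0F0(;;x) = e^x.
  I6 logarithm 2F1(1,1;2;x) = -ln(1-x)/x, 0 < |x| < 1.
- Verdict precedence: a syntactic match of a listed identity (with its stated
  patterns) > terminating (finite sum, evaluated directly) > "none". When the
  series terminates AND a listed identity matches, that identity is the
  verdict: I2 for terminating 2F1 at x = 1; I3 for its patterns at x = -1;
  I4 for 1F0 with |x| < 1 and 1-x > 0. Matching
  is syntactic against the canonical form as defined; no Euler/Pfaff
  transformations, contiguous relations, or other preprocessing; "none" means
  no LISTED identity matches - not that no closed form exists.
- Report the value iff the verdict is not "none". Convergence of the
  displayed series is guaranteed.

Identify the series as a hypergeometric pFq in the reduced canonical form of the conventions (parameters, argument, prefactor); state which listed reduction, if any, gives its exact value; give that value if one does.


Classification (C = -\frac{5}{9}): 3F2 with upper {-9, -2, \frac{3}{2}}, lower {1, 1}, argument x = -8. Verdict: terminating (-2 upstairs). 3 nonzero terms in all; added directly. Hence: -\frac{20525}{9}.

Structural cue: x = -8 and the lower running product (C = -5/9) is a rising factorial.
Step ratio: r(k) = -8 * (k-9) (k-2) (k+\frac{3}{2}) / [(k+1) (k+1) (k+1)] ; factor over Q: parameters, x = -8, and C = -\frac{5}{9}.


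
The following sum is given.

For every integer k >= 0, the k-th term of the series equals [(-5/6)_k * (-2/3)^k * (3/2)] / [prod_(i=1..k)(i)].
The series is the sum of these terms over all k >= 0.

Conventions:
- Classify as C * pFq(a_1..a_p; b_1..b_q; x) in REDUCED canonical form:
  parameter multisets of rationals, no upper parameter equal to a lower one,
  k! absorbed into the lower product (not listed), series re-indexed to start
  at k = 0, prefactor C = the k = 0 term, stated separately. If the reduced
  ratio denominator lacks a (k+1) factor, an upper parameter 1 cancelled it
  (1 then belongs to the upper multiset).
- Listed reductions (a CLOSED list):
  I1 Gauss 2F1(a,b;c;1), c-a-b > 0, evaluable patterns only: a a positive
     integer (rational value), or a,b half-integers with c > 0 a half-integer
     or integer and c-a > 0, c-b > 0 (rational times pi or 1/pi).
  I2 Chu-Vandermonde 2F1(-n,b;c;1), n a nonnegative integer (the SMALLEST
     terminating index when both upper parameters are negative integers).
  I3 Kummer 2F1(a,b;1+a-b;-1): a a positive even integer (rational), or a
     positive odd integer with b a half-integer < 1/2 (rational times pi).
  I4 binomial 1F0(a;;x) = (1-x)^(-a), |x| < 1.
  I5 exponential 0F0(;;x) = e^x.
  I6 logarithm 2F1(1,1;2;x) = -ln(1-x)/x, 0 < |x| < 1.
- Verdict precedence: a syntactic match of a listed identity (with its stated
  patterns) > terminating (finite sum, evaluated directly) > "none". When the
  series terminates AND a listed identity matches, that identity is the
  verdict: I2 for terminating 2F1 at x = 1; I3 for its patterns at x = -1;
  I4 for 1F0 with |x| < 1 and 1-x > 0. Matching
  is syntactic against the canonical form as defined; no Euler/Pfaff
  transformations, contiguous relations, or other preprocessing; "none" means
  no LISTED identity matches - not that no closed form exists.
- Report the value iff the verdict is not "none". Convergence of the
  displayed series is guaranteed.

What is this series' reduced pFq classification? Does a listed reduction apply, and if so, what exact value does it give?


Canonical form: C = 3/2 times 1F0 with upper {-5/6}, lower {-}, x = -2/3. Verdict: the I4 binomial reduction applies (the 1F0 binomial series: exponent 5/6, x = -2/3). Hence: (3/2) * (5/3)^(5/6).

Key observation: t_0 = 3/2 here, and the product of the first k integers (prefactor 3/2) is k!.
Step ratio: r(k) = (-2/3) * (k-5/6) / [(k+1)] ; factor over Q: parameters, x = (-2/3), and C = 3/2.


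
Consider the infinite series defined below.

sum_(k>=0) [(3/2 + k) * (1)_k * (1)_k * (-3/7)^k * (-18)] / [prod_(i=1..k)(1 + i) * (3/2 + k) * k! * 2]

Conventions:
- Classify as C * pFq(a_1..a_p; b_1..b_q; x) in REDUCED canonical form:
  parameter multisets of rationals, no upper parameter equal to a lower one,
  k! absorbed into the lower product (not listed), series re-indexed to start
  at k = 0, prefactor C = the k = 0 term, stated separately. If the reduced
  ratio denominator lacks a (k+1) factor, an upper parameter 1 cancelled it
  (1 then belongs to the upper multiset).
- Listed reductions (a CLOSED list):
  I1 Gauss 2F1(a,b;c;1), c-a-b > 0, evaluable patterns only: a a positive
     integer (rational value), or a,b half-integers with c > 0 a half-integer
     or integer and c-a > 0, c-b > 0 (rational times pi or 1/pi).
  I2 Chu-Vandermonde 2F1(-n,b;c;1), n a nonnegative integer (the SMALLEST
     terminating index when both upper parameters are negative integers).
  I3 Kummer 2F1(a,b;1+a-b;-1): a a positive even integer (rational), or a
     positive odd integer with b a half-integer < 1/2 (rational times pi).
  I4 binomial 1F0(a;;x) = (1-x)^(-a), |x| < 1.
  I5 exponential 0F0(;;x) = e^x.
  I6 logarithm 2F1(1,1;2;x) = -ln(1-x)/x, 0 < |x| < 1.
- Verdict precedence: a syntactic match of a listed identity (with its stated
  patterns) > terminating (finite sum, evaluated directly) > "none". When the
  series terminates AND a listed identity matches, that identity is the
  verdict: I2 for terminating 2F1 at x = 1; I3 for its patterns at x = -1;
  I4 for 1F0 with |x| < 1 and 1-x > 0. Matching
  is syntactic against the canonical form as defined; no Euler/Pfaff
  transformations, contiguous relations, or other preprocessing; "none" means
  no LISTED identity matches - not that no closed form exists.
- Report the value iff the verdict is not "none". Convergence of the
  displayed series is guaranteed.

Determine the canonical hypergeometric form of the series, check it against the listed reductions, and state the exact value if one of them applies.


Reduced: x = -3/7, 2F1, upper = {1, 1}, lower = {2}, C = -9. Verdict: logarithm (I6) matches (the logarithm: parameters (1,1;2), x = -3/7). Value: (-21) * ln(10/7).

Structural cue: t_0 = -9 here, and the lower running product (C = -9) is a rising factorial.
Consecutive-term ratio: r(k) = (-3/7) * (k+1) (k+1) / [(k+2) (k+1)] - poly over poly, x = (-3/7) from leading terms; C = -9 at k = 0.


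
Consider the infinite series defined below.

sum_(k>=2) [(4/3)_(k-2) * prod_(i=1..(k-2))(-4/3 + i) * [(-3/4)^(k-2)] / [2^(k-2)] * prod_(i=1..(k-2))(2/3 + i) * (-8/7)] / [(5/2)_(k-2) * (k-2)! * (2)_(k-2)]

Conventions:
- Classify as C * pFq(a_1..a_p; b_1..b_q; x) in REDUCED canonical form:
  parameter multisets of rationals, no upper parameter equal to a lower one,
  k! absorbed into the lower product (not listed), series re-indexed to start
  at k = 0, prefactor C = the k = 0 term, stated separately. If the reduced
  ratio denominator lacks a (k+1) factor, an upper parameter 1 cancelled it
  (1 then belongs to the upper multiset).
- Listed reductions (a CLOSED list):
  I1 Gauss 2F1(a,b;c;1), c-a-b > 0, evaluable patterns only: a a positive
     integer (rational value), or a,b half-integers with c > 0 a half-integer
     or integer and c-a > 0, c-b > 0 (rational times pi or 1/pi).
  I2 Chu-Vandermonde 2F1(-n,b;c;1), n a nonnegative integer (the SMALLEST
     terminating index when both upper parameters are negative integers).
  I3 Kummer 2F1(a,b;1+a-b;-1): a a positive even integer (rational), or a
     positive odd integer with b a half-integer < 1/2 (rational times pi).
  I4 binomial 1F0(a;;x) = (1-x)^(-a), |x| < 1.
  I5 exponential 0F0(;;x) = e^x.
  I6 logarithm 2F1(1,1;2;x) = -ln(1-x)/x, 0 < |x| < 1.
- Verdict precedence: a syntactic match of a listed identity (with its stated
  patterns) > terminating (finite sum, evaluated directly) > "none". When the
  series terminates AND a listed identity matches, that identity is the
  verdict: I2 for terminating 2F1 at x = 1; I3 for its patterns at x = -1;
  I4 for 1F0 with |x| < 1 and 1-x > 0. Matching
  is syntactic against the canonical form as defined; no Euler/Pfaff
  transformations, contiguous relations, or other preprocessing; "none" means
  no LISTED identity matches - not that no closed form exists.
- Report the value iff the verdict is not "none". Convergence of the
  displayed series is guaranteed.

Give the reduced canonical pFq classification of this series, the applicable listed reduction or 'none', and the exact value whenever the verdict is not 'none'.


The tell: t_0 = -8/7 here, and the two k-th powers (C = -8/7) combine into one argument.
Ratio: r(k) = (-3/8) * (k-1/3) (k+4/3) (k+5/3) / [(k+2) (k+5/2) (k+1)] ; factor over Q: parameters, x = (-3/8), and C = -8/7.

x = -3/8 here; the reduced form reads 3F2, upper {-1/3, 4/3, 5/3}, lower {2, 5/2}, C = -8/7. Verdict: none - this 3F2 at x = -3/8 matches no listed pattern, and upper {-1/3, 4/3, 5/3} holds no stopper.


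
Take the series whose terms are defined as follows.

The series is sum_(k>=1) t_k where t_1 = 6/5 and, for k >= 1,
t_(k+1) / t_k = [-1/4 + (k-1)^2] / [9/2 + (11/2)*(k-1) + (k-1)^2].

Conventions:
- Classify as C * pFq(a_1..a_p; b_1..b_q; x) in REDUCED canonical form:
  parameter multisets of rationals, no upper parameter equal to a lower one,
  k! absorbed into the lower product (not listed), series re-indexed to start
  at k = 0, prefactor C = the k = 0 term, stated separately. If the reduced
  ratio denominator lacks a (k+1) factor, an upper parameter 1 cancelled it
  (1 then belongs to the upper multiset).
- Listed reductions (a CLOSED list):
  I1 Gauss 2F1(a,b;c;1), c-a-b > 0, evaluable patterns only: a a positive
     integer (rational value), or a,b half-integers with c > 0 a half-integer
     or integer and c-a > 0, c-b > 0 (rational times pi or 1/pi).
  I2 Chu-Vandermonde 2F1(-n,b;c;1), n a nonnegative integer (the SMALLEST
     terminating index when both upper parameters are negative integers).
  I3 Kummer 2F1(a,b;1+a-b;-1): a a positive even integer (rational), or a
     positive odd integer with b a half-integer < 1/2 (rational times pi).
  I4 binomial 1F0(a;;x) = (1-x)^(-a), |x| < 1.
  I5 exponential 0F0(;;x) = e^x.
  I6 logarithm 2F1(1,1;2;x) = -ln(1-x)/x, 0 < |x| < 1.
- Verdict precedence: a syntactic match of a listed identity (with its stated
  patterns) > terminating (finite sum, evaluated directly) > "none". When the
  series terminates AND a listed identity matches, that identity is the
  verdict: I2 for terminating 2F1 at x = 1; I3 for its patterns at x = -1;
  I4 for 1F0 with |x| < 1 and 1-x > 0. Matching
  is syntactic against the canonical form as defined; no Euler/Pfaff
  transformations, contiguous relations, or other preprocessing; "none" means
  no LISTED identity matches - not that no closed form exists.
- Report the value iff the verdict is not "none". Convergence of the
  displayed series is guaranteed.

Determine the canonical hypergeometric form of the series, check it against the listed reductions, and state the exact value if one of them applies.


With C = 6/5: the canonical form is 2F1(-1/2, 1/2; 9/2; 1). Verdict: the half-integer Gauss pattern (I1) matches (x = 1; upper {-1/2, 1/2} half-integers, c = 9/2 in the evaluable pattern). Value: (735/2048) * pi.

The tell: t_0 being 6/5, roots of the ratio polynomials (C = 6/5) are the negated parameters.
Term ratio: r(k) = 1 * (k-1/2) (k+1/2) / [(k+9/2) (k+1)] ; factor over Q: parameters, x = 1, and C = 6/5.


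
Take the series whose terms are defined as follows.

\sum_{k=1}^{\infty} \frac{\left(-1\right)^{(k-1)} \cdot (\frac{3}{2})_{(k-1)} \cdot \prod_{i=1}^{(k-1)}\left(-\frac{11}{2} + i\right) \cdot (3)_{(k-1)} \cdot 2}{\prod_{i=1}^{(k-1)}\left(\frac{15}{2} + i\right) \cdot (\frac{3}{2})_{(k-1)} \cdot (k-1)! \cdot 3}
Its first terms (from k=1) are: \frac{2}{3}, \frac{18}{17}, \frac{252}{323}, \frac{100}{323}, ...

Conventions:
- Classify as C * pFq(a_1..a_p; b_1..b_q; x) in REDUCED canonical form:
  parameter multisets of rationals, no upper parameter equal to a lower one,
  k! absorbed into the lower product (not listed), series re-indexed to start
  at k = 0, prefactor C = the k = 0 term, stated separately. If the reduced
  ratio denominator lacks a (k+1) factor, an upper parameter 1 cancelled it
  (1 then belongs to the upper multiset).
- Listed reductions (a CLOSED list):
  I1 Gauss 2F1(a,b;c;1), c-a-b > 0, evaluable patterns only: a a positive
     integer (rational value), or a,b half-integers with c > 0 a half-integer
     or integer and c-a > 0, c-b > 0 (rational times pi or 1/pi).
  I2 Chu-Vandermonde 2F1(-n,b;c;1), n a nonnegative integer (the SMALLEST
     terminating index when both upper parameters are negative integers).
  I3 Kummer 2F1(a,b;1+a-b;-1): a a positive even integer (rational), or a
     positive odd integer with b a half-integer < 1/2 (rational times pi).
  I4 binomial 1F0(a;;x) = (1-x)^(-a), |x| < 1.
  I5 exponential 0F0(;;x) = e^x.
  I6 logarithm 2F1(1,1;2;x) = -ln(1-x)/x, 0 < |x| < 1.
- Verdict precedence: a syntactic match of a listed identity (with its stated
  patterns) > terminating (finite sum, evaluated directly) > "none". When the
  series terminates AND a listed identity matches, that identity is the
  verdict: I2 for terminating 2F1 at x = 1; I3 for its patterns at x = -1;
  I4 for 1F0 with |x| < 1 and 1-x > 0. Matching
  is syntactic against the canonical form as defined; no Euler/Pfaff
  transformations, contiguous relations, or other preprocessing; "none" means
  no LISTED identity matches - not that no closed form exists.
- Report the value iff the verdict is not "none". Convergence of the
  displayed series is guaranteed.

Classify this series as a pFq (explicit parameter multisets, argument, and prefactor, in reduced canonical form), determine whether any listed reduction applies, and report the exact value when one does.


This is \frac{2}{3} * 2F1(-\frac{9}{2}, 3; \frac{17}{2}; -1) in reduced canonical form. Verdict: this is Kummer's theorem (I3) (x = -1; c = \frac{17}{2} equals 1+a-b for upper {-\frac{9}{2}, 3}: listed pattern). Hence: \frac{15015}{16384} \cdot \pi.

Key step: x = -1 and the running product (prefactor 2/3) telescopes to a rising factorial.
Consecutive-term ratio: r(k) = -1 * (k-\frac{9}{2}) (k+3) / [(k+\frac{17}{2}) (k+1)] ; factor over Q: parameters, x = -1, and C = \frac{2}{3}.


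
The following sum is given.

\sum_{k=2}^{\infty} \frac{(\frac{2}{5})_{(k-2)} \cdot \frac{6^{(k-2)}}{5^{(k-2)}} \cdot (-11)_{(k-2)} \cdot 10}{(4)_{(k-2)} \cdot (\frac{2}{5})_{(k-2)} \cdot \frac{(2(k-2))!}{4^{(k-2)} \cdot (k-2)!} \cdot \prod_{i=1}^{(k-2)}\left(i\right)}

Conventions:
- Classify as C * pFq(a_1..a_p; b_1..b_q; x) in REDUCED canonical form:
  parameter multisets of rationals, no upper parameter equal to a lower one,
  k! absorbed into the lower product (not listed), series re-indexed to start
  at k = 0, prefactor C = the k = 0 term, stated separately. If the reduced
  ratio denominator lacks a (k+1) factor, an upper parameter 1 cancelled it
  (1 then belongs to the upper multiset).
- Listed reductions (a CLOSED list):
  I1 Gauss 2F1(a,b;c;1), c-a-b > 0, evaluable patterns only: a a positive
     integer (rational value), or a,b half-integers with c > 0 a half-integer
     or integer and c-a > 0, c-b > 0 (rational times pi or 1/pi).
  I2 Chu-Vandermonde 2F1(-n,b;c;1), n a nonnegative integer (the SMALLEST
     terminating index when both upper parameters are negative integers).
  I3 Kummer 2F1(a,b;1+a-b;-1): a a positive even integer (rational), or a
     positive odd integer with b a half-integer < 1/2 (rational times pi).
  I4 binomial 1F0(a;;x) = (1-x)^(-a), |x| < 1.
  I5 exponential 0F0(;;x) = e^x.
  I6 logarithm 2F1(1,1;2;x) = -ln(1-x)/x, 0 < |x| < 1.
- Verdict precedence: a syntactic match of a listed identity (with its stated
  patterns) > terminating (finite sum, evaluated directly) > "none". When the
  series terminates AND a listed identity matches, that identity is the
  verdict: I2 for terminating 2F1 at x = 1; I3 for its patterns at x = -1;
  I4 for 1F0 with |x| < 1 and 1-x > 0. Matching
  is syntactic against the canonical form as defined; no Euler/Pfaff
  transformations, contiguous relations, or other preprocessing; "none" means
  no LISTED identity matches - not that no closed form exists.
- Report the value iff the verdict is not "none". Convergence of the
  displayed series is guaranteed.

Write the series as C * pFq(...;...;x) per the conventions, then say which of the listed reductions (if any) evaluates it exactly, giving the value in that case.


Prefactor 10, argument \frac{6}{5}: 1F2 with upper {-11} over lower {\frac{1}{2}, 4}. Verdict: terminating - upper -11 stops the sum at k = 11; the 12 terms are added exactly. Exact value: -\frac{1421627962684542437248}{96793639080810546875}.

Key observation: t_0 being 10, the lower (2k)!/(4^k k!) block (C = 10, x = 6/5) is (1/2)_k.
Ratio: r(k) = \frac{6}{5} * (k-11) / [(k+\frac{1}{2}) (k+4) (k+1)] - poly over poly, x = \frac{6}{5} from leading terms; C = 10 at k = 0.


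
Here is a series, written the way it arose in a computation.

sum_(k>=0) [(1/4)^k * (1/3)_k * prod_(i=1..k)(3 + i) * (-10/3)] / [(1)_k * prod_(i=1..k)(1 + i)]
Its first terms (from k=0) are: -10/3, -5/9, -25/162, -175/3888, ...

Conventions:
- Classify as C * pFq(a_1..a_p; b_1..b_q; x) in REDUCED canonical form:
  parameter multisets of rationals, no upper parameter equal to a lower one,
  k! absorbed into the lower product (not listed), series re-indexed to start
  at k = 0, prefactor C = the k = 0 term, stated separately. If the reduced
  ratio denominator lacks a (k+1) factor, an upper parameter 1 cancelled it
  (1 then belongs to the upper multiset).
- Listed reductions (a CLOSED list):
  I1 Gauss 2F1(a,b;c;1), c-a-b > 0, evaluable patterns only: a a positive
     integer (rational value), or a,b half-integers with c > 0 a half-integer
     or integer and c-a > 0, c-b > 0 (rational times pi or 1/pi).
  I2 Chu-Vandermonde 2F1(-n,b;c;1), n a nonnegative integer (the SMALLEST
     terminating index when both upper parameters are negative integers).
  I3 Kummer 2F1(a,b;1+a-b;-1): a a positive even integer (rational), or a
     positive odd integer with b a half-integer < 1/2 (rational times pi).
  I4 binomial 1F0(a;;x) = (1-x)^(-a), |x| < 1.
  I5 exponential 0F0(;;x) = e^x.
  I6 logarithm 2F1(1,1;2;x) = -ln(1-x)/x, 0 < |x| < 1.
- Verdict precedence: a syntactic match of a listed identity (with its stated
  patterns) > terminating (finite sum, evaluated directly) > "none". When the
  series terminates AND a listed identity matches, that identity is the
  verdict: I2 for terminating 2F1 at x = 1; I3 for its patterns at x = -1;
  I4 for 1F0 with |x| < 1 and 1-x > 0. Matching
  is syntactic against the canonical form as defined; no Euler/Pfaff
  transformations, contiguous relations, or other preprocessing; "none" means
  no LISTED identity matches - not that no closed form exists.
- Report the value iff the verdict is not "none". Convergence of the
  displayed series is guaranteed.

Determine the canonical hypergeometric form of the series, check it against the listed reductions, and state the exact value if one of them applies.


x = 1/4 here; the reduced form reads 2F1, upper {1/3, 4}, lower {2}, C = -10/3. Verdict: no listed reduction: x = 1/4 and upper {1/3, 4} fail every I1-I6 pattern.

Key step: x = (1/4) and (1)_k (C = -10/3) is k! itself.
Step ratio: r(k) = (1/4) * (k+1/3) (k+4) / [(k+2) (k+1)] - poly over poly, x = (1/4) from leading terms; C = -10/3 at k = 0.


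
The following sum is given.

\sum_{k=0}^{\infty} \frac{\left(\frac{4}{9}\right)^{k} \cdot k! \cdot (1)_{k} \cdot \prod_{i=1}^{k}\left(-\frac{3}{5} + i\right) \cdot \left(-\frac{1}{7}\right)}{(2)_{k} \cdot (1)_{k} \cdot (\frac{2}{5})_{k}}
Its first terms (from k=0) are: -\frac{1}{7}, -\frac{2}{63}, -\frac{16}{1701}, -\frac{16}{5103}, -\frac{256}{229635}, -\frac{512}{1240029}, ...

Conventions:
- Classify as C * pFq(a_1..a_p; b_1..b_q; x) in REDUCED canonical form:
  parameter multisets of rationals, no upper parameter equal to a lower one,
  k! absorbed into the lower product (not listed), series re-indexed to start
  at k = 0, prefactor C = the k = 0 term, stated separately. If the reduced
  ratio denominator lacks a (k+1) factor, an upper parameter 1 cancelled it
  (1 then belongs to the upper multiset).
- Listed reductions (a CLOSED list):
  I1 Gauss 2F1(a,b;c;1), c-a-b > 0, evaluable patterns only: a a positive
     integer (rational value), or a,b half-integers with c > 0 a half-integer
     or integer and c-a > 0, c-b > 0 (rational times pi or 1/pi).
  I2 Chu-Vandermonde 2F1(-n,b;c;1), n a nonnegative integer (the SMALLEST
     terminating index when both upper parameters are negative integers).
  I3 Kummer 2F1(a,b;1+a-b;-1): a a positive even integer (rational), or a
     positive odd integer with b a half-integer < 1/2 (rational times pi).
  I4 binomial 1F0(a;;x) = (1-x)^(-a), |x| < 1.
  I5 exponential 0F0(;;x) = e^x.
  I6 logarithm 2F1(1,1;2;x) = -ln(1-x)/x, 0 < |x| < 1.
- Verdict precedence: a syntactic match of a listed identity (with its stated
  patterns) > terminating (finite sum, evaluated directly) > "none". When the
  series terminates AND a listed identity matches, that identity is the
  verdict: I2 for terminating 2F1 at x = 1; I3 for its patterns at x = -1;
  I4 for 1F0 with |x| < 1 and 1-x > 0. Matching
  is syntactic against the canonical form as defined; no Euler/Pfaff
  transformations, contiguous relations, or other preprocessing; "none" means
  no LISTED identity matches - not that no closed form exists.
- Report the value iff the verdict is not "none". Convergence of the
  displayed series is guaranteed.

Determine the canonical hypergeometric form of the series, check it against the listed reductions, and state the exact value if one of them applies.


This is -\frac{1}{7} * 2F1(1, 1; 2; \frac{4}{9}) in reduced canonical form. Verdict at x = \frac{4}{9}: logarithm (I6) matches (the logarithm: parameters (1,1;2), x = \frac{4}{9}). Value: \frac{9}{28} \cdot \ln\left(\frac{5}{9}\right).

Structural cue: t_0 = -\frac{1}{7} here, and the factorial ratio (C = -1/7) (k+a-1)!/(a-1)! is a rising factorial (a)_k.
Consecutive-term ratio: r(k) = \frac{4}{9} * (k+1) (k+1) / [(k+2) (k+1)] - rational in k. x = \frac{4}{9}; t_0 = -\frac{1}{7}; negate the roots.


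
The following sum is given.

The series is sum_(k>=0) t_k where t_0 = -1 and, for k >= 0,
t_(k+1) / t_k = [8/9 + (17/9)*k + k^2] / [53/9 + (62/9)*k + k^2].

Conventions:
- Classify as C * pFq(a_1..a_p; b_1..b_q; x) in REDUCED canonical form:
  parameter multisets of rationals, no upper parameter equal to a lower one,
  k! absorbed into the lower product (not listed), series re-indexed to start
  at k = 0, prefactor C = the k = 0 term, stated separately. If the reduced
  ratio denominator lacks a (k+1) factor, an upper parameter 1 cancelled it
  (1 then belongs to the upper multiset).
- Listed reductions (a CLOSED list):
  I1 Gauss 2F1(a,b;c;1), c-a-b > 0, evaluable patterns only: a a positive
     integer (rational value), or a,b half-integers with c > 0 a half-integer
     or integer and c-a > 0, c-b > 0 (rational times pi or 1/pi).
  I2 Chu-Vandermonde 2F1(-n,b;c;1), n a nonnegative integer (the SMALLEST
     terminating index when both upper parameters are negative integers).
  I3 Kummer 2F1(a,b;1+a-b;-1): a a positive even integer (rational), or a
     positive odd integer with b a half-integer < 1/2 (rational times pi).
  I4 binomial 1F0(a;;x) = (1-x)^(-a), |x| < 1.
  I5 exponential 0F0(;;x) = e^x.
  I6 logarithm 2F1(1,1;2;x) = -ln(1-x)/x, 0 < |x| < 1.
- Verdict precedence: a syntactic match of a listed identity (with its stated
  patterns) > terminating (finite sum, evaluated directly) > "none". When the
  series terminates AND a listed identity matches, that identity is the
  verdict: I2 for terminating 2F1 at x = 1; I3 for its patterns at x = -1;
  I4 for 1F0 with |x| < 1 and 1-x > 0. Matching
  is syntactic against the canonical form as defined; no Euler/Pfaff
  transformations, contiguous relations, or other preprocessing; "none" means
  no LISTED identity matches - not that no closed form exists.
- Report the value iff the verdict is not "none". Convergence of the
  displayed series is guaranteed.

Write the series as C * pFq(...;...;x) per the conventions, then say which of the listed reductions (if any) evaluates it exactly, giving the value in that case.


With C = -1: the canonical form is 2F1(8/9, 1; 53/9; 1). Verdict at x = 1: the Gauss summation I1 matches (x = 1: the Gamma ratio telescopes since c-a-b = 4 > 0 and a = 1 in Z>0). Hence: -11/9.

Structural cue: t_0 = -1 here, and the expanded ratio factors over Q; C = -1, roots give parameters.
Term ratio: r(k) = 1 * (k+8/9) (k+1) / [(k+53/9) (k+1)] - rational in k, leading ratio 1; with t_0 = -1, classification follows.


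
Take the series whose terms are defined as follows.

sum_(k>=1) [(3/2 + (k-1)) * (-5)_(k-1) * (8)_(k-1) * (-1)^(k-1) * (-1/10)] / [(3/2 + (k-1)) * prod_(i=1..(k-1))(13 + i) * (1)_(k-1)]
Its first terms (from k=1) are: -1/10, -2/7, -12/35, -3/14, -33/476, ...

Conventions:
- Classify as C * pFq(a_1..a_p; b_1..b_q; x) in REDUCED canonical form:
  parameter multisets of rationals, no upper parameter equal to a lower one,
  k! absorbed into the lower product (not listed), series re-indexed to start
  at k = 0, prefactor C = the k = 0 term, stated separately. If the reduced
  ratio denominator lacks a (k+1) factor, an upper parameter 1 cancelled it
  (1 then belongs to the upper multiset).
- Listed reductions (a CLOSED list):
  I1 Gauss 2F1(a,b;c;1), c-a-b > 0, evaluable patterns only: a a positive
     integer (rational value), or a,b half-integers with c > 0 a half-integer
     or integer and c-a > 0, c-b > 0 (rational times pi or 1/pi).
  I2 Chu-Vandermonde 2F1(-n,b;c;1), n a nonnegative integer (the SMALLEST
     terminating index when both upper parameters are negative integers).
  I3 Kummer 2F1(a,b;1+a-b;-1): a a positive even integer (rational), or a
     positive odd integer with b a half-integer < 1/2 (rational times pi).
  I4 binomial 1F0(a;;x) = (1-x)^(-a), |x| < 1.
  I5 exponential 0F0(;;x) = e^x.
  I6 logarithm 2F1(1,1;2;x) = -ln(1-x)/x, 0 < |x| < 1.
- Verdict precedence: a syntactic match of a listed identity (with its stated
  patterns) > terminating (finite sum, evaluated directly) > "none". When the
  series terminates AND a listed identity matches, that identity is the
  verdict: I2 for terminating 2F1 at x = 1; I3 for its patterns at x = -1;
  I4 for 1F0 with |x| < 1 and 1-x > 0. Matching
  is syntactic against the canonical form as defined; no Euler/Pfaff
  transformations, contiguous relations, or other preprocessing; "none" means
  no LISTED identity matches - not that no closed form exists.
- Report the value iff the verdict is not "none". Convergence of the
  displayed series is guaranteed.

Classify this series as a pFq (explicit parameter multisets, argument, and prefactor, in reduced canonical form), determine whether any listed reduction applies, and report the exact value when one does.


This is -1/10 * 2F1(-5, 8; 14; -1) in reduced canonical form. Verdict: Kummer's theorem (I3) fires (x = -1; c = 14 equals 1+a-b for upper {-5, 8}: listed pattern). Hence: -143/140.

Key observation: with t_0 = -1/10, (1)_k (C = -1/10) is k! itself.
Consecutive-term ratio: r(k) = (-1) * (k-5) (k+8) / [(k+14) (k+1)] - rational in k, leading ratio (-1); with t_0 = -1/10, classification follows.


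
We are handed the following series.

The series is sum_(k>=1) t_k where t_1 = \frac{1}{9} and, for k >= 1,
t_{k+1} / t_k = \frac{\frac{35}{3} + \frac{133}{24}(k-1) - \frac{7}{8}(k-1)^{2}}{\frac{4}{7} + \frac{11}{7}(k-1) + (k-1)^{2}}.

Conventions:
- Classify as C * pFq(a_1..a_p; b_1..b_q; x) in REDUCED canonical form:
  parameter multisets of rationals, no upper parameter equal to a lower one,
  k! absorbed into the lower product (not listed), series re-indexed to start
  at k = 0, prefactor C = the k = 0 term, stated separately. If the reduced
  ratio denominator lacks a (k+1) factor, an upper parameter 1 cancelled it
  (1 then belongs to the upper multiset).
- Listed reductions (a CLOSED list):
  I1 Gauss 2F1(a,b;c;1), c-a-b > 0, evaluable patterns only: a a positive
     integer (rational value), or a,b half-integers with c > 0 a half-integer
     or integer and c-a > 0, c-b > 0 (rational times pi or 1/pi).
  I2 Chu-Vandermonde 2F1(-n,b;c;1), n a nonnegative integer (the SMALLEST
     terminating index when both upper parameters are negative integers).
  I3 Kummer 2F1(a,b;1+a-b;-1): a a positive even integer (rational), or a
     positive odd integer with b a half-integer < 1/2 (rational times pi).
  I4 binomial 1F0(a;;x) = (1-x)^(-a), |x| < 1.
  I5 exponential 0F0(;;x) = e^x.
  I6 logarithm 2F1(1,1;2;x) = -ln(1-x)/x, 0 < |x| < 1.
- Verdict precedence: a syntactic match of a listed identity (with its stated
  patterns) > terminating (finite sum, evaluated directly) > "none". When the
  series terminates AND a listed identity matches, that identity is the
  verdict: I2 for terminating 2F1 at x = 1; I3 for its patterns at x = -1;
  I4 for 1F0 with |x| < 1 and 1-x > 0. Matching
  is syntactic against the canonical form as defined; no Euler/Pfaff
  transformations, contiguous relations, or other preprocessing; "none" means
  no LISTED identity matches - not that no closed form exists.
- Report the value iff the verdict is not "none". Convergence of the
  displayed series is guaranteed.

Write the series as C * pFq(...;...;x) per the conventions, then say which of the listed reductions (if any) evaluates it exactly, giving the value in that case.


Classification (C = \frac{1}{9}): 2F1 with upper {-8, \frac{5}{3}}, lower {\frac{4}{7}}, argument x = -\frac{7}{8}. Verdict: terminating - upper parameter -8 makes this a finite sum (last index 8), evaluated exactly. Its exact value is \frac{597965657897130910397}{4054507517839933440}.

Key observation: from the first term \frac{1}{9}: roots of the ratio polynomials (C = 1/9, x = -7/8) are the negated parameters.
Adjacent-term ratio: r(k) = -\frac{7}{8} * (k-8) (k+\frac{5}{3}) / [(k+\frac{4}{7}) (k+1)] - poly over poly, x = -\frac{7}{8} from leading terms; C = \frac{1}{9} at k = 0.


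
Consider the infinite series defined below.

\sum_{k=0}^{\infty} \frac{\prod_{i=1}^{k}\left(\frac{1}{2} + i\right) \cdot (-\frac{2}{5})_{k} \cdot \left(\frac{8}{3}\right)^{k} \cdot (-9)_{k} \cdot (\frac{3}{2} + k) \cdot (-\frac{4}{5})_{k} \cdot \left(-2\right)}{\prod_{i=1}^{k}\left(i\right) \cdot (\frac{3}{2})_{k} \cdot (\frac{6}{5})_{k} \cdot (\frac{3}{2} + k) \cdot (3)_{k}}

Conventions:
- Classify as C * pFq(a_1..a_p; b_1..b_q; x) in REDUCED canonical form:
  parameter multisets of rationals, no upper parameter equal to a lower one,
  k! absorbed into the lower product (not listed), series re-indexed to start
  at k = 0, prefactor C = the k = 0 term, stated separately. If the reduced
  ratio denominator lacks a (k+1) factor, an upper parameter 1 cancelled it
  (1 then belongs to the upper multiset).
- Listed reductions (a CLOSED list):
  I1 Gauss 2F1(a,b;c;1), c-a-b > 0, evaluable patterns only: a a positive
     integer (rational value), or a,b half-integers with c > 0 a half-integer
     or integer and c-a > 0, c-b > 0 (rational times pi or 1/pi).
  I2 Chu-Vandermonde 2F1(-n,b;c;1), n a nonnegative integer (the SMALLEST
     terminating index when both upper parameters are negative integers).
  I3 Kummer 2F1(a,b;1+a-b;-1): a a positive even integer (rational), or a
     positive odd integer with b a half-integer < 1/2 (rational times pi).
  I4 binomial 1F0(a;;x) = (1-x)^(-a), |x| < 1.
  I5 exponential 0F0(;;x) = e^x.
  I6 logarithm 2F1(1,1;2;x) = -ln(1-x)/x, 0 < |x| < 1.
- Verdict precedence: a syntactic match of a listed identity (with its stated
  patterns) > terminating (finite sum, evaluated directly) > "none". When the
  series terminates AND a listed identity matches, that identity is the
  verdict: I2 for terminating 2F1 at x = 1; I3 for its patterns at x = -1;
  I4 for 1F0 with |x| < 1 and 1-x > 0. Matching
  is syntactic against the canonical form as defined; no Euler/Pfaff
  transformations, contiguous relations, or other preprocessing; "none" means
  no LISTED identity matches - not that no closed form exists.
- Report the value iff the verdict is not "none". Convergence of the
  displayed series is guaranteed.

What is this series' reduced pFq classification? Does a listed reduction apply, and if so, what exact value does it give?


Structural cue: t_0 being -2, k + 3/2 divides numerator and denominator alike; prefactor -2 after cancelling.
Ratio: r(k) = \frac{8}{3} * (k-9) (k-\frac{4}{5}) (k-\frac{2}{5}) / [(k+\frac{6}{5}) (k+3) (k+1)] ; factor over Q: parameters, x = \frac{8}{3}, and C = -2.

Prefactor -2, argument \frac{8}{3}: 3F2 with upper {-9, -\frac{4}{5}, -\frac{2}{5}} over lower {\frac{6}{5}, 3}. Verdict: terminating - upper parameter -9 makes this a finite sum (last index 9), evaluated exactly. Sum: \frac{177668285052477446}{94058406298828125}.


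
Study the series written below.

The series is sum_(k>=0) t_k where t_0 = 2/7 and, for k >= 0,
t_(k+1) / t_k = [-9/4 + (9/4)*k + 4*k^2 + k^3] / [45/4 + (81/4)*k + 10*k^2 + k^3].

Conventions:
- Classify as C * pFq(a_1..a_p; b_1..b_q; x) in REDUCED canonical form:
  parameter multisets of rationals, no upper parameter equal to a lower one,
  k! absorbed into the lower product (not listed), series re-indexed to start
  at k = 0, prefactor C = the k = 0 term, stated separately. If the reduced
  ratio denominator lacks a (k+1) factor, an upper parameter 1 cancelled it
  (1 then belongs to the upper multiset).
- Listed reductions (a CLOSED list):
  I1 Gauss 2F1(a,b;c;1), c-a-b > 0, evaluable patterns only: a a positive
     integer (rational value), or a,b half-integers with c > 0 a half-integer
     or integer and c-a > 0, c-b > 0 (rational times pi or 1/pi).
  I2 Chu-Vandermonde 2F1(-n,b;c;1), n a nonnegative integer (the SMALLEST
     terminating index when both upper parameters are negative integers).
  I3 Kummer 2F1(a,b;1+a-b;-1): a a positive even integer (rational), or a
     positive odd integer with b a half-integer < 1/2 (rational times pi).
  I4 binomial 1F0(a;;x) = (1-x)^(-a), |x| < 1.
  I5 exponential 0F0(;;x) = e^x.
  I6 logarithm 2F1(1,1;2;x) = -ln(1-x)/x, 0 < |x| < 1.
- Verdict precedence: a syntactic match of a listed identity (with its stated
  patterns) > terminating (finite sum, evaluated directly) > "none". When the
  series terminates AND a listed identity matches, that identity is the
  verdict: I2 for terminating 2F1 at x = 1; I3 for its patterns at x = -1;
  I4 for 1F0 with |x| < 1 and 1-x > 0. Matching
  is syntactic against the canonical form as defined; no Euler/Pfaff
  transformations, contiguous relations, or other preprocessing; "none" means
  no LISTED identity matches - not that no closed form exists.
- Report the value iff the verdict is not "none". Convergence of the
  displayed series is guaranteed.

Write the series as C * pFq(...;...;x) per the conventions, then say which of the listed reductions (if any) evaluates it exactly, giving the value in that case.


At argument 1: a 2F1 with upper {-1/2, 3}, lower {15/2}, scaled by C = 2/7. Verdict at x = 1: Gauss (I1, integer-parameter pattern) matches (x = 1: the Gamma ratio telescopes since c-a-b = 5 > 0 and a = 3 in Z>0). Value: 429/1960.

Key step: x = 1 and cancel k + 3/2 from the displayed ratio first; then prefactor 2/7.
Adjacent-term ratio: r(k) = 1 * (k-1/2) (k+3) / [(k+15/2) (k+1)] - rational in k, leading ratio 1; with t_0 = 2/7, classification follows.


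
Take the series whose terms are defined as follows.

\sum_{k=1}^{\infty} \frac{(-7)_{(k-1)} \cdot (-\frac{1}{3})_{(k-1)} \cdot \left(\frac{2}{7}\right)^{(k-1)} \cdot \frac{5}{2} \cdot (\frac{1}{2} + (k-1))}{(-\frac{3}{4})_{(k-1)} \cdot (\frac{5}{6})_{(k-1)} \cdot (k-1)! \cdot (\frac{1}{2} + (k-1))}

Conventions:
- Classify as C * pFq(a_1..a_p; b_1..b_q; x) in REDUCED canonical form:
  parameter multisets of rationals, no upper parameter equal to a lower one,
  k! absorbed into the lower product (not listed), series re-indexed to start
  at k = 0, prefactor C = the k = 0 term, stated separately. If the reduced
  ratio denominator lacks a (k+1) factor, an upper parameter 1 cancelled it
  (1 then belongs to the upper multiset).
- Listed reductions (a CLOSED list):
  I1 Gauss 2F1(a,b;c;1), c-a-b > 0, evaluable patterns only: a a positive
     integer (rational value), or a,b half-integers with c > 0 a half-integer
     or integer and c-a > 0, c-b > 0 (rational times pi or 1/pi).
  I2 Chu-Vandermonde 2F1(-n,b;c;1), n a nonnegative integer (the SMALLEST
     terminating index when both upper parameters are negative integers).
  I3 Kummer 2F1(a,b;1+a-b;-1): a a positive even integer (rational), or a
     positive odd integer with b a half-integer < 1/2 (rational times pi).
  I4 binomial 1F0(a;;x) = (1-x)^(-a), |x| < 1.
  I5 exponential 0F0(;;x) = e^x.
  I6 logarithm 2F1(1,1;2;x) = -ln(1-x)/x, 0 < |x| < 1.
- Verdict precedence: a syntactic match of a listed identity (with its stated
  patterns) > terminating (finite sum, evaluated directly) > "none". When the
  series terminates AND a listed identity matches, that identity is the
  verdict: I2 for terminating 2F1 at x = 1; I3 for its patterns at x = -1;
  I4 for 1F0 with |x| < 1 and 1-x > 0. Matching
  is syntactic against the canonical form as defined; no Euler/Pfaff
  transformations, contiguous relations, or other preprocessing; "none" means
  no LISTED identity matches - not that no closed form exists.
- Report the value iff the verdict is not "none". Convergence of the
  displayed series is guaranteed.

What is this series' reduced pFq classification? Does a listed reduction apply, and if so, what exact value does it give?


x = \frac{2}{7} here; the reduced form reads 2F2, upper {-7, -\frac{1}{3}}, lower {-\frac{3}{4}, \frac{5}{6}}, C = \frac{5}{2}. Verdict: terminating. (-7)_k vanishes past k = 7, leaving a 8-term sum, computed directly. Exact value: \frac{13067736385155287509}{5277313688899141890}.

Key step: x = \frac{2}{7} and striking the common factor k + 1/2 reduces the term (C = 5/2).
Term ratio: r(k) = \frac{2}{7} * (k-7) (k-\frac{1}{3}) / [(k-\frac{3}{4}) (k+\frac{5}{6}) (k+1)] - rational in k, leading ratio \frac{2}{7}; with t_0 = \frac{5}{2}, classification follows.
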